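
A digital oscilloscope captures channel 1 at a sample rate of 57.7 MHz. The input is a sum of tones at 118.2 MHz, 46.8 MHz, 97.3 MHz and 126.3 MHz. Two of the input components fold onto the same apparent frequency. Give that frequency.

10.9 MHz

fs/2 = 28.85 MHz.
118.2 MHz mod fs = 2.8 MHz.
2.8 MHz ≤ fs/2 = 28.85 MHz, appears at 2.8 MHz.
46.8 MHz > fs/2 = 28.85 MHz, folds to fs − 46.8 MHz = 10.9 MHz.
97.3 MHz mod fs = 39.6 MHz.
39.6 MHz > fs/2 = 28.85 MHz, folds to fs − 39.6 MHz = 18.1 MHz.
126.3 MHz mod fs = 10.9 MHz.
10.9 MHz ≤ fs/2 = 28.85 MHz, appears at 10.9 MHz.
46.8 MHz and 126.3 MHz both map to 10.9 MHz.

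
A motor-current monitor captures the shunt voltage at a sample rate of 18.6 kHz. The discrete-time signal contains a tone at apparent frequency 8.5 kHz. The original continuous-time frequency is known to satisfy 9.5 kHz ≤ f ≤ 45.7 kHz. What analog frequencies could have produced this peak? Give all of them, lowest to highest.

10.1 kHz, 27.1 kHz, 28.7 kHz, 45.7 kHz

Frequencies that alias to 8.5 kHz are k·fs ± 8.5 kHz for integer k ≥ 0.
k=0: 8.5 kHz.
k=1: 10.1 kHz, 27.1 kHz.
k=2: 28.7 kHz, 45.7 kHz.
k=3: 47.3 kHz, 64.3 kHz.
Within [9.5 kHz, 45.7 kHz]: 10.1 kHz, 27.1 kHz, 28.7 kHz, 45.7 kHz.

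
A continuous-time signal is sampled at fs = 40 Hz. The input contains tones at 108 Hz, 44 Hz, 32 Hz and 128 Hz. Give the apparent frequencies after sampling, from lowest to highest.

fs/2 = 20 Hz.
108 Hz mod fs = 28 Hz.
28 Hz > fs/2 = 20 Hz, folds to fs − 28 Hz = 12 Hz.
44 Hz mod fs = 4 Hz.
4 Hz ≤ fs/2 = 20 Hz, appears at 4 Hz.
32 Hz > fs/2 = 20 Hz, folds to fs − 32 Hz = 8 Hz.
128 Hz mod fs = 8 Hz.
8 Hz ≤ fs/2 = 20 Hz, appears at 8 Hz.
Distinct values: {4 Hz, 8 Hz, 12 Hz}.

4 Hz, 8 Hz, 12 Hz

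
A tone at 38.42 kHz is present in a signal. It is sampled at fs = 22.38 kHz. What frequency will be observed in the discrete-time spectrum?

6.34 kHz

38.42 kHz mod fs = 16.04 kHz.
16.04 kHz > fs/2 = 11.19 kHz, folds to fs − 16.04 kHz = 6.34 kHz.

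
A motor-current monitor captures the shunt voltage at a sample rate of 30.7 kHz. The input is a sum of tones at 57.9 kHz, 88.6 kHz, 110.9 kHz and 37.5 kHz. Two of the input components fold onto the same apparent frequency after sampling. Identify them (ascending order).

fs/2 = 15.35 kHz.
57.9 kHz mod fs = 27.2 kHz.
27.2 kHz > fs/2 = 15.35 kHz, folds to fs − 27.2 kHz = 3.5 kHz.
88.6 kHz mod fs = 27.2 kHz.
27.2 kHz > fs/2 = 15.35 kHz, folds to fs − 27.2 kHz = 3.5 kHz.
110.9 kHz mod fs = 18.8 kHz.
18.8 kHz > fs/2 = 15.35 kHz, folds to fs − 18.8 kHz = 11.9 kHz.
37.5 kHz mod fs = 6.8 kHz.
6.8 kHz ≤ fs/2 = 15.35 kHz, appears at 6.8 kHz.
57.9 kHz and 88.6 kHz both map to 3.5 kHz.

57.9 kHz, 88.6 kHz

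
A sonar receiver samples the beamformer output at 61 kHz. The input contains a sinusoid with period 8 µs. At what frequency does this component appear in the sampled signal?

T = 8 µs → f = 1/T = 125 kHz.
125 kHz mod fs = 3 kHz.
3 kHz ≤ fs/2 = 30.5 kHz, appears at 3 kHz.

3 kHz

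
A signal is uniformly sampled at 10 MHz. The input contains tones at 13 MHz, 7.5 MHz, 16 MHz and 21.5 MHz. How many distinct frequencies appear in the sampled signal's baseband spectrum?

4

fs/2 = 5 MHz.
13 MHz mod fs = 3 MHz.
3 MHz ≤ fs/2 = 5 MHz, appears at 3 MHz.
7.5 MHz > fs/2 = 5 MHz, folds to fs − 7.5 MHz = 2.5 MHz.
16 MHz mod fs = 6 MHz.
6 MHz > fs/2 = 5 MHz, folds to fs − 6 MHz = 4 MHz.
21.5 MHz mod fs = 1.5 MHz.
1.5 MHz ≤ fs/2 = 5 MHz, appears at 1.5 MHz.
Distinct values: {1.5 MHz, 2.5 MHz, 3 MHz, 4 MHz} → 4.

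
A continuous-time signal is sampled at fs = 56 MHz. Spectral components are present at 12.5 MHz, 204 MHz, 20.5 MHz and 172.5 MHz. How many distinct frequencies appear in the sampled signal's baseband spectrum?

fs/2 = 28 MHz.
12.5 MHz ≤ fs/2 = 28 MHz, passes unchanged.
204 MHz mod fs = 36 MHz.
36 MHz > fs/2 = 28 MHz, folds to fs − 36 MHz = 20 MHz.
20.5 MHz ≤ fs/2 = 28 MHz, passes unchanged.
172.5 MHz mod fs = 4.5 MHz.
4.5 MHz ≤ fs/2 = 28 MHz, appears at 4.5 MHz.
Distinct values: {4.5 MHz, 12.5 MHz, 20 MHz, 20.5 MHz} → 4.

4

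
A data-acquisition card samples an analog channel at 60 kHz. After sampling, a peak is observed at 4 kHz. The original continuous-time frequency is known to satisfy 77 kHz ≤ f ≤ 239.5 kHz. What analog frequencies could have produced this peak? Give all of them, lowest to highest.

116 kHz, 124 kHz, 176 kHz, 184 kHz, 236 kHz

Frequencies that alias to 4 kHz are k·fs ± 4 kHz for integer k ≥ 0.
k=0: 4 kHz.
k=1: 56 kHz, 64 kHz.
k=2: 116 kHz, 124 kHz.
k=3: 176 kHz, 184 kHz.
k=4: 236 kHz, 244 kHz.
k=5: 296 kHz, 304 kHz.
Within [77 kHz, 239.5 kHz]: 116 kHz, 124 kHz, 176 kHz, 184 kHz, 236 kHz.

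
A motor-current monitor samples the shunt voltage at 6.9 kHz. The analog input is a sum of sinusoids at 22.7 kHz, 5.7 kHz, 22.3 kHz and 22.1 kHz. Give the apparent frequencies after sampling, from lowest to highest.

1.2 kHz, 1.4 kHz, 1.6 kHz, 2 kHz

fs/2 = 3.45 kHz.
22.7 kHz mod fs = 2 kHz.
2 kHz ≤ fs/2 = 3.45 kHz, appears at 2 kHz.
5.7 kHz > fs/2 = 3.45 kHz, folds to fs − 5.7 kHz = 1.2 kHz.
22.3 kHz mod fs = 1.6 kHz.
1.6 kHz ≤ fs/2 = 3.45 kHz, appears at 1.6 kHz.
22.1 kHz mod fs = 1.4 kHz.
1.4 kHz ≤ fs/2 = 3.45 kHz, appears at 1.4 kHz.
Distinct values: {1.2 kHz, 1.4 kHz, 1.6 kHz, 2 kHz}.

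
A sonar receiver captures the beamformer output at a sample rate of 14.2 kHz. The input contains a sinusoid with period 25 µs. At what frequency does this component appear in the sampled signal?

2.6 kHz

T = 25 µs → f = 1/T = 40 kHz.
40 kHz mod fs = 11.6 kHz.
11.6 kHz > fs/2 = 7.1 kHz, folds to fs − 11.6 kHz = 2.6 kHz.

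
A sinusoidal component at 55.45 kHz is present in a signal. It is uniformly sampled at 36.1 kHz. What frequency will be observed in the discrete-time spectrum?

55.45 kHz mod fs = 19.35 kHz.
19.35 kHz > fs/2 = 18.05 kHz, folds to fs − 19.35 kHz = 16.75 kHz.

16.75 kHz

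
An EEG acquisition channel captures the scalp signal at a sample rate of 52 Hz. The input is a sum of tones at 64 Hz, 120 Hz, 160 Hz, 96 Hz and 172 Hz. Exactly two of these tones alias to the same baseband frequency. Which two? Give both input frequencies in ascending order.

fs/2 = 26 Hz.
64 Hz mod fs = 12 Hz.
12 Hz ≤ fs/2 = 26 Hz, appears at 12 Hz.
120 Hz mod fs = 16 Hz.
16 Hz ≤ fs/2 = 26 Hz, appears at 16 Hz.
160 Hz mod fs = 4 Hz.
4 Hz ≤ fs/2 = 26 Hz, appears at 4 Hz.
96 Hz mod fs = 44 Hz.
44 Hz > fs/2 = 26 Hz, folds to fs − 44 Hz = 8 Hz.
172 Hz mod fs = 16 Hz.
16 Hz ≤ fs/2 = 26 Hz, appears at 16 Hz.
120 Hz and 172 Hz both map to 16 Hz.

120 Hz, 172 Hz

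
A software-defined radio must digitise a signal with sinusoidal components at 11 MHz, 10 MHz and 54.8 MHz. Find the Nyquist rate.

Highest-frequency component: 54.8 MHz.
Nyquist rate = 2 × 54.8 MHz = 109.6 MHz.

109.6 MHz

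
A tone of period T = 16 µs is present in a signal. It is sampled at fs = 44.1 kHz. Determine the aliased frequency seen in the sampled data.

T = 16 µs → f = 1/T = 62.5 kHz.
62.5 kHz mod fs = 18.4 kHz.
18.4 kHz ≤ fs/2 = 22.05 kHz, appears at 18.4 kHz.

18.4 kHz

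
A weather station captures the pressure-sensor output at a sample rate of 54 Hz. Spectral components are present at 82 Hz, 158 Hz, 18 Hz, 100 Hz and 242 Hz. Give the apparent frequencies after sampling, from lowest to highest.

4 Hz, 8 Hz, 18 Hz, 26 Hz

fs/2 = 27 Hz.
82 Hz mod fs = 28 Hz.
28 Hz > fs/2 = 27 Hz, folds to fs − 28 Hz = 26 Hz.
158 Hz mod fs = 50 Hz.
50 Hz > fs/2 = 27 Hz, folds to fs − 50 Hz = 4 Hz.
18 Hz ≤ fs/2 = 27 Hz, passes unchanged.
100 Hz mod fs = 46 Hz.
46 Hz > fs/2 = 27 Hz, folds to fs − 46 Hz = 8 Hz.
242 Hz mod fs = 26 Hz.
26 Hz ≤ fs/2 = 27 Hz, appears at 26 Hz.
Distinct values: {4 Hz, 8 Hz, 18 Hz, 26 Hz}.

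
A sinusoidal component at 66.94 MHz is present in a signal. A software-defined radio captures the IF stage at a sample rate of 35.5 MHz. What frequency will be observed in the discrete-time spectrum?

66.94 MHz mod fs = 31.44 MHz.
31.44 MHz > fs/2 = 17.75 MHz, folds to fs − 31.44 MHz = 4.06 MHz.

4.06 MHz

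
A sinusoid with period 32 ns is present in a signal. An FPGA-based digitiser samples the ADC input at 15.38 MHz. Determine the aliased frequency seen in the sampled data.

T = 32 ns → f = 1/T = 31.25 MHz.
31.25 MHz mod fs = 0.49 MHz.
0.49 MHz ≤ fs/2 = 7.69 MHz, appears at 0.49 MHz.

0.49 MHz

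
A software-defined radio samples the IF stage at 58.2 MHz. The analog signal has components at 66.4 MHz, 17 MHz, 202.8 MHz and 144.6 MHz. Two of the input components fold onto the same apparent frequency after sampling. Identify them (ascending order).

fs/2 = 29.1 MHz.
66.4 MHz mod fs = 8.2 MHz.
8.2 MHz ≤ fs/2 = 29.1 MHz, appears at 8.2 MHz.
17 MHz ≤ fs/2 = 29.1 MHz, passes unchanged.
202.8 MHz mod fs = 28.2 MHz.
28.2 MHz ≤ fs/2 = 29.1 MHz, appears at 28.2 MHz.
144.6 MHz mod fs = 28.2 MHz.
28.2 MHz ≤ fs/2 = 29.1 MHz, appears at 28.2 MHz.
144.6 MHz and 202.8 MHz both map to 28.2 MHz.

144.6 MHz, 202.8 MHz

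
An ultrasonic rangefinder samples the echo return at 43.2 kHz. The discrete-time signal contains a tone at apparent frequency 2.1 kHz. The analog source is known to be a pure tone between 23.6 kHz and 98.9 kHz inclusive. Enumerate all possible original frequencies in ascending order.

Frequencies that alias to 2.1 kHz are k·fs ± 2.1 kHz for integer k ≥ 0.
k=0: 2.1 kHz.
k=1: 41.1 kHz, 45.3 kHz.
k=2: 84.3 kHz, 88.5 kHz.
k=3: 127.5 kHz, 131.7 kHz.
Within [23.6 kHz, 98.9 kHz]: 41.1 kHz, 45.3 kHz, 84.3 kHz, 88.5 kHz.

41.1 kHz, 45.3 kHz, 84.3 kHz, 88.5 kHz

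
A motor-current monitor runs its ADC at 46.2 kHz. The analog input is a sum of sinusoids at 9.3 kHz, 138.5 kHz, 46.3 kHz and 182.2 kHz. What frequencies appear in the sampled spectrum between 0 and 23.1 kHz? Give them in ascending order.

fs/2 = 23.1 kHz.
9.3 kHz ≤ fs/2 = 23.1 kHz, passes unchanged.
138.5 kHz mod fs = 46.1 kHz.
46.1 kHz > fs/2 = 23.1 kHz, folds to fs − 46.1 kHz = 0.1 kHz.
46.3 kHz mod fs = 0.1 kHz.
0.1 kHz ≤ fs/2 = 23.1 kHz, appears at 0.1 kHz.
182.2 kHz mod fs = 43.6 kHz.
43.6 kHz > fs/2 = 23.1 kHz, folds to fs − 43.6 kHz = 2.6 kHz.
Distinct values: {0.1 kHz, 2.6 kHz, 9.3 kHz}.

0.1 kHz, 2.6 kHz, 9.3 kHz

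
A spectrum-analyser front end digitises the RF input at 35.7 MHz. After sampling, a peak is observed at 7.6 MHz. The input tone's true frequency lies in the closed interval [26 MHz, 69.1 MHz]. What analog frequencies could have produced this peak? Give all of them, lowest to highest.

Frequencies that alias to 7.6 MHz are k·fs ± 7.6 MHz for integer k ≥ 0.
k=0: 7.6 MHz.
k=1: 28.1 MHz, 43.3 MHz.
k=2: 63.8 MHz, 79 MHz.
k=3: 99.5 MHz, 114.7 MHz.
Within [26 MHz, 69.1 MHz]: 28.1 MHz, 43.3 MHz, 63.8 MHz.

28.1 MHz, 43.3 MHz, 63.8 MHz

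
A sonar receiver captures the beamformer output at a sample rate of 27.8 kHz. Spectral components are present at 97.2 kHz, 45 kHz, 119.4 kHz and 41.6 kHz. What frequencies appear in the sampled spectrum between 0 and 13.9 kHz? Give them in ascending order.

8.2 kHz, 10.6 kHz, 13.8 kHz

fs/2 = 13.9 kHz.
97.2 kHz mod fs = 13.8 kHz.
13.8 kHz ≤ fs/2 = 13.9 kHz, appears at 13.8 kHz.
45 kHz mod fs = 17.2 kHz.
17.2 kHz > fs/2 = 13.9 kHz, folds to fs − 17.2 kHz = 10.6 kHz.
119.4 kHz mod fs = 8.2 kHz.
8.2 kHz ≤ fs/2 = 13.9 kHz, appears at 8.2 kHz.
41.6 kHz mod fs = 13.8 kHz.
13.8 kHz ≤ fs/2 = 13.9 kHz, appears at 13.8 kHz.
Distinct values: {8.2 kHz, 10.6 kHz, 13.8 kHz}.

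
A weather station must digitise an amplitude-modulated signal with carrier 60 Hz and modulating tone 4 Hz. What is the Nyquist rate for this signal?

128 Hz

AM sidebands sit at fc ± fm = 56 Hz and 64 Hz.
Highest-frequency component: 64 Hz.
Nyquist rate = 2 × 64 Hz = 128 Hz.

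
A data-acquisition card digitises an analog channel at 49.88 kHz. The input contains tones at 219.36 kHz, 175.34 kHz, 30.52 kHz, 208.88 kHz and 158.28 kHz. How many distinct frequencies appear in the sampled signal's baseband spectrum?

5

fs/2 = 24.94 kHz.
219.36 kHz mod fs = 19.84 kHz.
19.84 kHz ≤ fs/2 = 24.94 kHz, appears at 19.84 kHz.
175.34 kHz mod fs = 25.7 kHz.
25.7 kHz > fs/2 = 24.94 kHz, folds to fs − 25.7 kHz = 24.18 kHz.
30.52 kHz > fs/2 = 24.94 kHz, folds to fs − 30.52 kHz = 19.36 kHz.
208.88 kHz mod fs = 9.36 kHz.
9.36 kHz ≤ fs/2 = 24.94 kHz, appears at 9.36 kHz.
158.28 kHz mod fs = 8.64 kHz.
8.64 kHz ≤ fs/2 = 24.94 kHz, appears at 8.64 kHz.
Distinct values: {8.64 kHz, 9.36 kHz, 19.36 kHz, 19.84 kHz, 24.18 kHz} → 5.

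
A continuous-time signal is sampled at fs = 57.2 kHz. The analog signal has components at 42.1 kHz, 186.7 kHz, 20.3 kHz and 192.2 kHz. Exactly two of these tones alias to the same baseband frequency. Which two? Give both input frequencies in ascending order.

fs/2 = 28.6 kHz.
42.1 kHz > fs/2 = 28.6 kHz, folds to fs − 42.1 kHz = 15.1 kHz.
186.7 kHz mod fs = 15.1 kHz.
15.1 kHz ≤ fs/2 = 28.6 kHz, appears at 15.1 kHz.
20.3 kHz ≤ fs/2 = 28.6 kHz, passes unchanged.
192.2 kHz mod fs = 20.6 kHz.
20.6 kHz ≤ fs/2 = 28.6 kHz, appears at 20.6 kHz.
42.1 kHz and 186.7 kHz both map to 15.1 kHz.

42.1 kHz, 186.7 kHz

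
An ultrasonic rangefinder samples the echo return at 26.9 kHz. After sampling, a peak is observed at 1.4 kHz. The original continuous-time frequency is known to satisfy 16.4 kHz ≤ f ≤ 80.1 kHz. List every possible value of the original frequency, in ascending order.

Frequencies that alias to 1.4 kHz are k·fs ± 1.4 kHz for integer k ≥ 0.
k=0: 1.4 kHz.
k=1: 25.5 kHz, 28.3 kHz.
k=2: 52.4 kHz, 55.2 kHz.
k=3: 79.3 kHz, 82.1 kHz.
k=4: 106.2 kHz, 109 kHz.
Within [16.4 kHz, 80.1 kHz]: 25.5 kHz, 28.3 kHz, 52.4 kHz, 55.2 kHz, 79.3 kHz.

25.5 kHz, 28.3 kHz, 52.4 kHz, 55.2 kHz, 79.3 kHz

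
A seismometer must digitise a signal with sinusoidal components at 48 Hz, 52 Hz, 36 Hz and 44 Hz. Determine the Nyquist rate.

104 Hz

Highest-frequency component: 52 Hz.
Nyquist rate = 2 × 52 Hz = 104 Hz.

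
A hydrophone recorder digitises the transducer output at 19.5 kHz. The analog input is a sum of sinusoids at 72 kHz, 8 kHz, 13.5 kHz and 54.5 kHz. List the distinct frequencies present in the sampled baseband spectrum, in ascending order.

fs/2 = 9.75 kHz.
72 kHz mod fs = 13.5 kHz.
13.5 kHz > fs/2 = 9.75 kHz, folds to fs − 13.5 kHz = 6 kHz.
8 kHz ≤ fs/2 = 9.75 kHz, passes unchanged.
13.5 kHz > fs/2 = 9.75 kHz, folds to fs − 13.5 kHz = 6 kHz.
54.5 kHz mod fs = 15.5 kHz.
15.5 kHz > fs/2 = 9.75 kHz, folds to fs − 15.5 kHz = 4 kHz.
Distinct values: {4 kHz, 6 kHz, 8 kHz}.

4 kHz, 6 kHz, 8 kHz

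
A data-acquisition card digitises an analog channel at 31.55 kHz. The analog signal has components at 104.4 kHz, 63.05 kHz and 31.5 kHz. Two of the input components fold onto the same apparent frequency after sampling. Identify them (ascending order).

31.5 kHz, 63.05 kHz

fs/2 = 15.775 kHz.
104.4 kHz mod fs = 9.75 kHz.
9.75 kHz ≤ fs/2 = 15.775 kHz, appears at 9.75 kHz.
63.05 kHz mod fs = 31.5 kHz.
31.5 kHz > fs/2 = 15.775 kHz, folds to fs − 31.5 kHz = 0.05 kHz.
31.5 kHz > fs/2 = 15.775 kHz, folds to fs − 31.5 kHz = 0.05 kHz.
31.5 kHz and 63.05 kHz both map to 0.05 kHz.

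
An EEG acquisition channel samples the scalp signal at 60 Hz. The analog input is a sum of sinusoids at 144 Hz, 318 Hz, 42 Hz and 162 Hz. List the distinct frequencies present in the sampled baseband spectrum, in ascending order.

18 Hz, 24 Hz

fs/2 = 30 Hz.
144 Hz mod fs = 24 Hz.
24 Hz ≤ fs/2 = 30 Hz, appears at 24 Hz.
318 Hz mod fs = 18 Hz.
18 Hz ≤ fs/2 = 30 Hz, appears at 18 Hz.
42 Hz > fs/2 = 30 Hz, folds to fs − 42 Hz = 18 Hz.
162 Hz mod fs = 42 Hz.
42 Hz > fs/2 = 30 Hz, folds to fs − 42 Hz = 18 Hz.
Distinct values: {18 Hz, 24 Hz}.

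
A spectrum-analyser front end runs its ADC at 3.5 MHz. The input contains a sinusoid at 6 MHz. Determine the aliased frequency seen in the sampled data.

6 MHz mod fs = 2.5 MHz.
2.5 MHz > fs/2 = 1.75 MHz, folds to fs − 2.5 MHz = 1 MHz.

1 MHz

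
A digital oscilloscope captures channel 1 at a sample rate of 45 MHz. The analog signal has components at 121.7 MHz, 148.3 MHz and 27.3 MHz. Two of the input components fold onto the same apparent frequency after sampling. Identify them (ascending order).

fs/2 = 22.5 MHz.
121.7 MHz mod fs = 31.7 MHz.
31.7 MHz > fs/2 = 22.5 MHz, folds to fs − 31.7 MHz = 13.3 MHz.
148.3 MHz mod fs = 13.3 MHz.
13.3 MHz ≤ fs/2 = 22.5 MHz, appears at 13.3 MHz.
27.3 MHz > fs/2 = 22.5 MHz, folds to fs − 27.3 MHz = 17.7 MHz.
121.7 MHz and 148.3 MHz both map to 13.3 MHz.

121.7 MHz, 148.3 MHz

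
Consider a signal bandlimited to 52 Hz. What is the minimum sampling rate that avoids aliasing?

104 Hz

Nyquist rate = 2 × 52 Hz = 104 Hz.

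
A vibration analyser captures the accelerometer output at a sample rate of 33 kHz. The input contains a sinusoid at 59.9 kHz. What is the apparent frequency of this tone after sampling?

6.1 kHz

59.9 kHz mod fs = 26.9 kHz.
26.9 kHz > fs/2 = 16.5 kHz, folds to fs − 26.9 kHz = 6.1 kHz.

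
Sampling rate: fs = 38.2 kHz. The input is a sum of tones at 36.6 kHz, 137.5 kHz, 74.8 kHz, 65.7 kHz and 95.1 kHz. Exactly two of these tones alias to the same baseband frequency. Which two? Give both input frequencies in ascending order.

36.6 kHz, 74.8 kHz

fs/2 = 19.1 kHz.
36.6 kHz > fs/2 = 19.1 kHz, folds to fs − 36.6 kHz = 1.6 kHz.
137.5 kHz mod fs = 22.9 kHz.
22.9 kHz > fs/2 = 19.1 kHz, folds to fs − 22.9 kHz = 15.3 kHz.
74.8 kHz mod fs = 36.6 kHz.
36.6 kHz > fs/2 = 19.1 kHz, folds to fs − 36.6 kHz = 1.6 kHz.
65.7 kHz mod fs = 27.5 kHz.
27.5 kHz > fs/2 = 19.1 kHz, folds to fs − 27.5 kHz = 10.7 kHz.
95.1 kHz mod fs = 18.7 kHz.
18.7 kHz ≤ fs/2 = 19.1 kHz, appears at 18.7 kHz.
36.6 kHz and 74.8 kHz both map to 1.6 kHz.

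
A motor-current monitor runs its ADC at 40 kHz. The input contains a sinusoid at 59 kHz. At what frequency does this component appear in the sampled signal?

19 kHz

59 kHz mod fs = 19 kHz.
19 kHz ≤ fs/2 = 20 kHz, appears at 19 kHz.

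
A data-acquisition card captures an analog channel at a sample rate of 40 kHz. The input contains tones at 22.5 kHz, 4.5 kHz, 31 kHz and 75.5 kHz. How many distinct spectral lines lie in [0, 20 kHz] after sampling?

fs/2 = 20 kHz.
22.5 kHz > fs/2 = 20 kHz, folds to fs − 22.5 kHz = 17.5 kHz.
4.5 kHz ≤ fs/2 = 20 kHz, passes unchanged.
31 kHz > fs/2 = 20 kHz, folds to fs − 31 kHz = 9 kHz.
75.5 kHz mod fs = 35.5 kHz.
35.5 kHz > fs/2 = 20 kHz, folds to fs − 35.5 kHz = 4.5 kHz.
Distinct values: {4.5 kHz, 9 kHz, 17.5 kHz} → 3.

3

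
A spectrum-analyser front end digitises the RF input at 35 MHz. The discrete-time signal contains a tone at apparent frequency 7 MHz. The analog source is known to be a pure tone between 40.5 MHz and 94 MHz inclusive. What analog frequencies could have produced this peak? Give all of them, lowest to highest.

42 MHz, 63 MHz, 77 MHz

Frequencies that alias to 7 MHz are k·fs ± 7 MHz for integer k ≥ 0.
k=0: 7 MHz.
k=1: 28 MHz, 42 MHz.
k=2: 63 MHz, 77 MHz.
k=3: 98 MHz, 112 MHz.
Within [40.5 MHz, 94 MHz]: 42 MHz, 63 MHz, 77 MHz.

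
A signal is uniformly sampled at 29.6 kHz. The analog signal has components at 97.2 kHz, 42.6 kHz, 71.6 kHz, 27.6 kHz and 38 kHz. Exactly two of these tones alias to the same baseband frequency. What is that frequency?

fs/2 = 14.8 kHz.
97.2 kHz mod fs = 8.4 kHz.
8.4 kHz ≤ fs/2 = 14.8 kHz, appears at 8.4 kHz.
42.6 kHz mod fs = 13 kHz.
13 kHz ≤ fs/2 = 14.8 kHz, appears at 13 kHz.
71.6 kHz mod fs = 12.4 kHz.
12.4 kHz ≤ fs/2 = 14.8 kHz, appears at 12.4 kHz.
27.6 kHz > fs/2 = 14.8 kHz, folds to fs − 27.6 kHz = 2 kHz.
38 kHz mod fs = 8.4 kHz.
8.4 kHz ≤ fs/2 = 14.8 kHz, appears at 8.4 kHz.
38 kHz and 97.2 kHz both map to 8.4 kHz.

8.4 kHz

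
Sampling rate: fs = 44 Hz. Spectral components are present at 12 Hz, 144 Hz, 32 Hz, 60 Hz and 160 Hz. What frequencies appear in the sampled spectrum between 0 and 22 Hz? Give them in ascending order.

fs/2 = 22 Hz.
12 Hz ≤ fs/2 = 22 Hz, passes unchanged.
144 Hz mod fs = 12 Hz.
12 Hz ≤ fs/2 = 22 Hz, appears at 12 Hz.
32 Hz > fs/2 = 22 Hz, folds to fs − 32 Hz = 12 Hz.
60 Hz mod fs = 16 Hz.
16 Hz ≤ fs/2 = 22 Hz, appears at 16 Hz.
160 Hz mod fs = 28 Hz.
28 Hz > fs/2 = 22 Hz, folds to fs − 28 Hz = 16 Hz.
Distinct values: {12 Hz, 16 Hz}.

12 Hz, 16 Hz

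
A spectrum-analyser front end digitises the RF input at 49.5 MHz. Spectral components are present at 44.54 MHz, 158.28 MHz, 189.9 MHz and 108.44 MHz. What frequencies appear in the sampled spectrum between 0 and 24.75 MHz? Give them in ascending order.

fs/2 = 24.75 MHz.
44.54 MHz > fs/2 = 24.75 MHz, folds to fs − 44.54 MHz = 4.96 MHz.
158.28 MHz mod fs = 9.78 MHz.
9.78 MHz ≤ fs/2 = 24.75 MHz, appears at 9.78 MHz.
189.9 MHz mod fs = 41.4 MHz.
41.4 MHz > fs/2 = 24.75 MHz, folds to fs − 41.4 MHz = 8.1 MHz.
108.44 MHz mod fs = 9.44 MHz.
9.44 MHz ≤ fs/2 = 24.75 MHz, appears at 9.44 MHz.
Distinct values: {4.96 MHz, 8.1 MHz, 9.44 MHz, 9.78 MHz}.

4.96 MHz, 8.1 MHz, 9.44 MHz, 9.78 MHz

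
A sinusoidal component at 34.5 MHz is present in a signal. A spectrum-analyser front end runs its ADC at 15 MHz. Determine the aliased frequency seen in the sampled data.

4.5 MHz

34.5 MHz mod fs = 4.5 MHz.
4.5 MHz ≤ fs/2 = 7.5 MHz, appears at 4.5 MHz.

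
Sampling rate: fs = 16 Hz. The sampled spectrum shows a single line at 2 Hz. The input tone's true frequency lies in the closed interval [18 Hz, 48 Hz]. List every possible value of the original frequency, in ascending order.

Frequencies that alias to 2 Hz are k·fs ± 2 Hz for integer k ≥ 0.
k=0: 2 Hz.
k=1: 14 Hz, 18 Hz.
k=2: 30 Hz, 34 Hz.
k=3: 46 Hz, 50 Hz.
k=4: 62 Hz, 66 Hz.
Within [18 Hz, 48 Hz]: 18 Hz, 30 Hz, 34 Hz, 46 Hz.

18 Hz, 30 Hz, 34 Hz, 46 Hz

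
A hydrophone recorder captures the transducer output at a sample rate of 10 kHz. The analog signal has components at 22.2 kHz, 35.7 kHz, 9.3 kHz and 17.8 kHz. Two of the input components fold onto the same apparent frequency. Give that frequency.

2.2 kHz

fs/2 = 5 kHz.
22.2 kHz mod fs = 2.2 kHz.
2.2 kHz ≤ fs/2 = 5 kHz, appears at 2.2 kHz.
35.7 kHz mod fs = 5.7 kHz.
5.7 kHz > fs/2 = 5 kHz, folds to fs − 5.7 kHz = 4.3 kHz.
9.3 kHz > fs/2 = 5 kHz, folds to fs − 9.3 kHz = 0.7 kHz.
17.8 kHz mod fs = 7.8 kHz.
7.8 kHz > fs/2 = 5 kHz, folds to fs − 7.8 kHz = 2.2 kHz.
17.8 kHz and 22.2 kHz both map to 2.2 kHz.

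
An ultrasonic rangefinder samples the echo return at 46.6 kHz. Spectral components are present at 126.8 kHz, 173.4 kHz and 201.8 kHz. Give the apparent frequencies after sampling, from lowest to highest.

fs/2 = 23.3 kHz.
126.8 kHz mod fs = 33.6 kHz.
33.6 kHz > fs/2 = 23.3 kHz, folds to fs − 33.6 kHz = 13 kHz.
173.4 kHz mod fs = 33.6 kHz.
33.6 kHz > fs/2 = 23.3 kHz, folds to fs − 33.6 kHz = 13 kHz.
201.8 kHz mod fs = 15.4 kHz.
15.4 kHz ≤ fs/2 = 23.3 kHz, appears at 15.4 kHz.
Distinct values: {13 kHz, 15.4 kHz}.

13 kHz, 15.4 kHz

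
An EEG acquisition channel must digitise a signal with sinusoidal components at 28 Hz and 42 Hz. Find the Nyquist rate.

Highest-frequency component: 42 Hz.
Nyquist rate = 2 × 42 Hz = 84 Hz.

84 Hz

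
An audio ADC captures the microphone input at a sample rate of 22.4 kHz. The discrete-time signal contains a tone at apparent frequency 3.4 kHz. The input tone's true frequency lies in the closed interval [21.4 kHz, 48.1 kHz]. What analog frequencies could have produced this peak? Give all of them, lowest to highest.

25.8 kHz, 41.4 kHz

Frequencies that alias to 3.4 kHz are k·fs ± 3.4 kHz for integer k ≥ 0.
k=0: 3.4 kHz.
k=1: 19 kHz, 25.8 kHz.
k=2: 41.4 kHz, 48.2 kHz.
k=3: 63.8 kHz, 70.6 kHz.
Within [21.4 kHz, 48.1 kHz]: 25.8 kHz, 41.4 kHz.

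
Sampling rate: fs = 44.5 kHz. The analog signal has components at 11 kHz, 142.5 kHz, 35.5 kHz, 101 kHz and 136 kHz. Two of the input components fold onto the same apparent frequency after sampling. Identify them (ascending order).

fs/2 = 22.25 kHz.
11 kHz ≤ fs/2 = 22.25 kHz, passes unchanged.
142.5 kHz mod fs = 9 kHz.
9 kHz ≤ fs/2 = 22.25 kHz, appears at 9 kHz.
35.5 kHz > fs/2 = 22.25 kHz, folds to fs − 35.5 kHz = 9 kHz.
101 kHz mod fs = 12 kHz.
12 kHz ≤ fs/2 = 22.25 kHz, appears at 12 kHz.
136 kHz mod fs = 2.5 kHz.
2.5 kHz ≤ fs/2 = 22.25 kHz, appears at 2.5 kHz.
35.5 kHz and 142.5 kHz both map to 9 kHz.

35.5 kHz, 142.5 kHz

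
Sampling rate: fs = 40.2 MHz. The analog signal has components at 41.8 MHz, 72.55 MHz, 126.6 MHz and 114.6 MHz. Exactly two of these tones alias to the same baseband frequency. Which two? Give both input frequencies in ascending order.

fs/2 = 20.1 MHz.
41.8 MHz mod fs = 1.6 MHz.
1.6 MHz ≤ fs/2 = 20.1 MHz, appears at 1.6 MHz.
72.55 MHz mod fs = 32.35 MHz.
32.35 MHz > fs/2 = 20.1 MHz, folds to fs − 32.35 MHz = 7.85 MHz.
126.6 MHz mod fs = 6 MHz.
6 MHz ≤ fs/2 = 20.1 MHz, appears at 6 MHz.
114.6 MHz mod fs = 34.2 MHz.
34.2 MHz > fs/2 = 20.1 MHz, folds to fs − 34.2 MHz = 6 MHz.
114.6 MHz and 126.6 MHz both map to 6 MHz.

114.6 MHz, 126.6 MHz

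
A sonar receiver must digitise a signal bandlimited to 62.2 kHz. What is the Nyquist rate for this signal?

124.4 kHz

Nyquist rate = 2 × 62.2 kHz = 124.4 kHz.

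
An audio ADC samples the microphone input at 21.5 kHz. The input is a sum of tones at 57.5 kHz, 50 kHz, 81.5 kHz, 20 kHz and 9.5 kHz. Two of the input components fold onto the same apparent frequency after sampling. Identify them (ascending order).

50 kHz, 57.5 kHz

fs/2 = 10.75 kHz.
57.5 kHz mod fs = 14.5 kHz.
14.5 kHz > fs/2 = 10.75 kHz, folds to fs − 14.5 kHz = 7 kHz.
50 kHz mod fs = 7 kHz.
7 kHz ≤ fs/2 = 10.75 kHz, appears at 7 kHz.
81.5 kHz mod fs = 17 kHz.
17 kHz > fs/2 = 10.75 kHz, folds to fs − 17 kHz = 4.5 kHz.
20 kHz > fs/2 = 10.75 kHz, folds to fs − 20 kHz = 1.5 kHz.
9.5 kHz ≤ fs/2 = 10.75 kHz, passes unchanged.
50 kHz and 57.5 kHz both map to 7 kHz.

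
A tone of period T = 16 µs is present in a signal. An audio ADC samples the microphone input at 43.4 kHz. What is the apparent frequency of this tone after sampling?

T = 16 µs → f = 1/T = 62.5 kHz.
62.5 kHz mod fs = 19.1 kHz.
19.1 kHz ≤ fs/2 = 21.7 kHz, appears at 19.1 kHz.

19.1 kHz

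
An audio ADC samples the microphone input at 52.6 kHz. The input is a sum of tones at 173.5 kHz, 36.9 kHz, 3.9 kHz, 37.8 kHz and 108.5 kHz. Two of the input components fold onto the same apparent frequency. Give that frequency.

fs/2 = 26.3 kHz.
173.5 kHz mod fs = 15.7 kHz.
15.7 kHz ≤ fs/2 = 26.3 kHz, appears at 15.7 kHz.
36.9 kHz > fs/2 = 26.3 kHz, folds to fs − 36.9 kHz = 15.7 kHz.
3.9 kHz ≤ fs/2 = 26.3 kHz, passes unchanged.
37.8 kHz > fs/2 = 26.3 kHz, folds to fs − 37.8 kHz = 14.8 kHz.
108.5 kHz mod fs = 3.3 kHz.
3.3 kHz ≤ fs/2 = 26.3 kHz, appears at 3.3 kHz.
36.9 kHz and 173.5 kHz both map to 15.7 kHz.

15.7 kHz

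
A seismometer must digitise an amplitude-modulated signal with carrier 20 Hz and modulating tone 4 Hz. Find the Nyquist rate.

AM sidebands sit at fc ± fm = 16 Hz and 24 Hz.
Highest-frequency component: 24 Hz.
Nyquist rate = 2 × 24 Hz = 48 Hz.

48 Hz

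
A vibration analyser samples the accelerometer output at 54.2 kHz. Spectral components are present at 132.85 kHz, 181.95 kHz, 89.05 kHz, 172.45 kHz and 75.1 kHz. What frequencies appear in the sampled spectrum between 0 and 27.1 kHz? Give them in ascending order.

fs/2 = 27.1 kHz.
132.85 kHz mod fs = 24.45 kHz.
24.45 kHz ≤ fs/2 = 27.1 kHz, appears at 24.45 kHz.
181.95 kHz mod fs = 19.35 kHz.
19.35 kHz ≤ fs/2 = 27.1 kHz, appears at 19.35 kHz.
89.05 kHz mod fs = 34.85 kHz.
34.85 kHz > fs/2 = 27.1 kHz, folds to fs − 34.85 kHz = 19.35 kHz.
172.45 kHz mod fs = 9.85 kHz.
9.85 kHz ≤ fs/2 = 27.1 kHz, appears at 9.85 kHz.
75.1 kHz mod fs = 20.9 kHz.
20.9 kHz ≤ fs/2 = 27.1 kHz, appears at 20.9 kHz.
Distinct values: {9.85 kHz, 19.35 kHz, 20.9 kHz, 24.45 kHz}.

9.85 kHz, 19.35 kHz, 20.9 kHz, 24.45 kHz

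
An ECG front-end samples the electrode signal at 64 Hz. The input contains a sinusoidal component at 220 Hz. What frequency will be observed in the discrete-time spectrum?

28 Hz

220 Hz mod fs = 28 Hz.
28 Hz ≤ fs/2 = 32 Hz, appears at 28 Hz.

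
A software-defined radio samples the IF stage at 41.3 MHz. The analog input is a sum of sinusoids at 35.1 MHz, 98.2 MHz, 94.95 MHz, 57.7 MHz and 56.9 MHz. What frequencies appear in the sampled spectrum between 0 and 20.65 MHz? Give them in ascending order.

6.2 MHz, 12.35 MHz, 15.6 MHz, 16.4 MHz

fs/2 = 20.65 MHz.
35.1 MHz > fs/2 = 20.65 MHz, folds to fs − 35.1 MHz = 6.2 MHz.
98.2 MHz mod fs = 15.6 MHz.
15.6 MHz ≤ fs/2 = 20.65 MHz, appears at 15.6 MHz.
94.95 MHz mod fs = 12.35 MHz.
12.35 MHz ≤ fs/2 = 20.65 MHz, appears at 12.35 MHz.
57.7 MHz mod fs = 16.4 MHz.
16.4 MHz ≤ fs/2 = 20.65 MHz, appears at 16.4 MHz.
56.9 MHz mod fs = 15.6 MHz.
15.6 MHz ≤ fs/2 = 20.65 MHz, appears at 15.6 MHz.
Distinct values: {6.2 MHz, 12.35 MHz, 15.6 MHz, 16.4 MHz}.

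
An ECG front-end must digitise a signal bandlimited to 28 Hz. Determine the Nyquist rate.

56 Hz

Nyquist rate = 2 × 28 Hz = 56 Hz.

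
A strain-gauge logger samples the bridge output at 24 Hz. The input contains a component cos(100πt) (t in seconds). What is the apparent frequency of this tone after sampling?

2 Hz

ω = 100π rad/s → f = ω/(2π) = 50 Hz.
50 Hz mod fs = 2 Hz.
2 Hz ≤ fs/2 = 12 Hz, appears at 2 Hz.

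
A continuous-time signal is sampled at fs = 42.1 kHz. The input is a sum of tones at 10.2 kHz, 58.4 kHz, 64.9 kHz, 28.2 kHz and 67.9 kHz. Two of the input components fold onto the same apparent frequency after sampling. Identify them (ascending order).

58.4 kHz, 67.9 kHz

fs/2 = 21.05 kHz.
10.2 kHz ≤ fs/2 = 21.05 kHz, passes unchanged.
58.4 kHz mod fs = 16.3 kHz.
16.3 kHz ≤ fs/2 = 21.05 kHz, appears at 16.3 kHz.
64.9 kHz mod fs = 22.8 kHz.
22.8 kHz > fs/2 = 21.05 kHz, folds to fs − 22.8 kHz = 19.3 kHz.
28.2 kHz > fs/2 = 21.05 kHz, folds to fs − 28.2 kHz = 13.9 kHz.
67.9 kHz mod fs = 25.8 kHz.
25.8 kHz > fs/2 = 21.05 kHz, folds to fs − 25.8 kHz = 16.3 kHz.
58.4 kHz and 67.9 kHz both map to 16.3 kHz.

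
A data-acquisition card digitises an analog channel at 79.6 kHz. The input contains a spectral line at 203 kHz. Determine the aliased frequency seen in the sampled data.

203 kHz mod fs = 43.8 kHz.
43.8 kHz > fs/2 = 39.8 kHz, folds to fs − 43.8 kHz = 35.8 kHz.

35.8 kHz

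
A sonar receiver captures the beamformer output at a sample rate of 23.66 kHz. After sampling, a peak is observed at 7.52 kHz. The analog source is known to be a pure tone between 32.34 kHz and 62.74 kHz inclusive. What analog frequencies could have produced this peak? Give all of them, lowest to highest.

39.8 kHz, 54.84 kHz

Frequencies that alias to 7.52 kHz are k·fs ± 7.52 kHz for integer k ≥ 0.
k=0: 7.52 kHz.
k=1: 16.14 kHz, 31.18 kHz.
k=2: 39.8 kHz, 54.84 kHz.
k=3: 63.46 kHz, 78.5 kHz.
Within [32.34 kHz, 62.74 kHz]: 39.8 kHz, 54.84 kHz.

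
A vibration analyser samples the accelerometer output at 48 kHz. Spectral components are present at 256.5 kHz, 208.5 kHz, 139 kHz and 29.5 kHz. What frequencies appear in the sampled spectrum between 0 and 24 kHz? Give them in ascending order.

fs/2 = 24 kHz.
256.5 kHz mod fs = 16.5 kHz.
16.5 kHz ≤ fs/2 = 24 kHz, appears at 16.5 kHz.
208.5 kHz mod fs = 16.5 kHz.
16.5 kHz ≤ fs/2 = 24 kHz, appears at 16.5 kHz.
139 kHz mod fs = 43 kHz.
43 kHz > fs/2 = 24 kHz, folds to fs − 43 kHz = 5 kHz.
29.5 kHz > fs/2 = 24 kHz, folds to fs − 29.5 kHz = 18.5 kHz.
Distinct values: {5 kHz, 16.5 kHz, 18.5 kHz}.

5 kHz, 16.5 kHz, 18.5 kHz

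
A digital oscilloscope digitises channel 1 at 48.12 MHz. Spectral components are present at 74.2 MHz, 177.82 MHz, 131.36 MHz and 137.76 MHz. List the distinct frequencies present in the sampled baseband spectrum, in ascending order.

fs/2 = 24.06 MHz.
74.2 MHz mod fs = 26.08 MHz.
26.08 MHz > fs/2 = 24.06 MHz, folds to fs − 26.08 MHz = 22.04 MHz.
177.82 MHz mod fs = 33.46 MHz.
33.46 MHz > fs/2 = 24.06 MHz, folds to fs − 33.46 MHz = 14.66 MHz.
131.36 MHz mod fs = 35.12 MHz.
35.12 MHz > fs/2 = 24.06 MHz, folds to fs − 35.12 MHz = 13 MHz.
137.76 MHz mod fs = 41.52 MHz.
41.52 MHz > fs/2 = 24.06 MHz, folds to fs − 41.52 MHz = 6.6 MHz.
Distinct values: {6.6 MHz, 13 MHz, 14.66 MHz, 22.04 MHz}.

6.6 MHz, 13 MHz, 14.66 MHz, 22.04 MHz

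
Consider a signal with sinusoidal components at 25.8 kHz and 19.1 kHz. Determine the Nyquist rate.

51.6 kHz

Highest-frequency component: 25.8 kHz.
Nyquist rate = 2 × 25.8 kHz = 51.6 kHz.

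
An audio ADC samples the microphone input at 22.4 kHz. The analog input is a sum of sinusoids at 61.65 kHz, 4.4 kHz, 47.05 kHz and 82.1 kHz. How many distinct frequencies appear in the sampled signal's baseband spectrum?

4

fs/2 = 11.2 kHz.
61.65 kHz mod fs = 16.85 kHz.
16.85 kHz > fs/2 = 11.2 kHz, folds to fs − 16.85 kHz = 5.55 kHz.
4.4 kHz ≤ fs/2 = 11.2 kHz, passes unchanged.
47.05 kHz mod fs = 2.25 kHz.
2.25 kHz ≤ fs/2 = 11.2 kHz, appears at 2.25 kHz.
82.1 kHz mod fs = 14.9 kHz.
14.9 kHz > fs/2 = 11.2 kHz, folds to fs − 14.9 kHz = 7.5 kHz.
Distinct values: {2.25 kHz, 4.4 kHz, 5.55 kHz, 7.5 kHz} → 4.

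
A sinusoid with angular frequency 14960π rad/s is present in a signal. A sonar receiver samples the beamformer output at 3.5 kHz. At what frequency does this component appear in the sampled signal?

0.48 kHz

ω = 14960π rad/s → f = ω/(2π) = 7480 Hz = 7.48 kHz.
7.48 kHz mod fs = 0.48 kHz.
0.48 kHz ≤ fs/2 = 1.75 kHz, appears at 0.48 kHz.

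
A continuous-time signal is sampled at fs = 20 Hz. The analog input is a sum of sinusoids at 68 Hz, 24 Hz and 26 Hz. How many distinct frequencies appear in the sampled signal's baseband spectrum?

3

fs/2 = 10 Hz.
68 Hz mod fs = 8 Hz.
8 Hz ≤ fs/2 = 10 Hz, appears at 8 Hz.
24 Hz mod fs = 4 Hz.
4 Hz ≤ fs/2 = 10 Hz, appears at 4 Hz.
26 Hz mod fs = 6 Hz.
6 Hz ≤ fs/2 = 10 Hz, appears at 6 Hz.
Distinct values: {4 Hz, 6 Hz, 8 Hz} → 3.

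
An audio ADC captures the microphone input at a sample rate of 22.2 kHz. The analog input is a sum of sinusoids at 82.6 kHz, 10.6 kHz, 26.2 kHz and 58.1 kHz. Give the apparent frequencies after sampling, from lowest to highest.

fs/2 = 11.1 kHz.
82.6 kHz mod fs = 16 kHz.
16 kHz > fs/2 = 11.1 kHz, folds to fs − 16 kHz = 6.2 kHz.
10.6 kHz ≤ fs/2 = 11.1 kHz, passes unchanged.
26.2 kHz mod fs = 4 kHz.
4 kHz ≤ fs/2 = 11.1 kHz, appears at 4 kHz.
58.1 kHz mod fs = 13.7 kHz.
13.7 kHz > fs/2 = 11.1 kHz, folds to fs − 13.7 kHz = 8.5 kHz.
Distinct values: {4 kHz, 6.2 kHz, 8.5 kHz, 10.6 kHz}.

4 kHz, 6.2 kHz, 8.5 kHz, 10.6 kHz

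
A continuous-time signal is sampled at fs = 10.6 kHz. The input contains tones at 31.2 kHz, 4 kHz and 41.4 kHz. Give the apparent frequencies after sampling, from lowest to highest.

0.6 kHz, 1 kHz, 4 kHz

fs/2 = 5.3 kHz.
31.2 kHz mod fs = 10 kHz.
10 kHz > fs/2 = 5.3 kHz, folds to fs − 10 kHz = 0.6 kHz.
4 kHz ≤ fs/2 = 5.3 kHz, passes unchanged.
41.4 kHz mod fs = 9.6 kHz.
9.6 kHz > fs/2 = 5.3 kHz, folds to fs − 9.6 kHz = 1 kHz.
Distinct values: {0.6 kHz, 1 kHz, 4 kHz}.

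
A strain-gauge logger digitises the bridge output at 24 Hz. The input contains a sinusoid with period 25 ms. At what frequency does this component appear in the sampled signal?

T = 25 ms → f = 1/T = 40 Hz.
40 Hz mod fs = 16 Hz.
16 Hz > fs/2 = 12 Hz, folds to fs − 16 Hz = 8 Hz.

8 Hz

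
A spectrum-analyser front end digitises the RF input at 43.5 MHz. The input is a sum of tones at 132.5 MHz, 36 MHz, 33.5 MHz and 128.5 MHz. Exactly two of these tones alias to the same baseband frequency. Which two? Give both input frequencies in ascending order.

128.5 MHz, 132.5 MHz

fs/2 = 21.75 MHz.
132.5 MHz mod fs = 2 MHz.
2 MHz ≤ fs/2 = 21.75 MHz, appears at 2 MHz.
36 MHz > fs/2 = 21.75 MHz, folds to fs − 36 MHz = 7.5 MHz.
33.5 MHz > fs/2 = 21.75 MHz, folds to fs − 33.5 MHz = 10 MHz.
128.5 MHz mod fs = 41.5 MHz.
41.5 MHz > fs/2 = 21.75 MHz, folds to fs − 41.5 MHz = 2 MHz.
128.5 MHz and 132.5 MHz both map to 2 MHz.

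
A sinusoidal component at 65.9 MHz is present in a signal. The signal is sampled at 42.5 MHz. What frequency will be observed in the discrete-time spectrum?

19.1 MHz

65.9 MHz mod fs = 23.4 MHz.
23.4 MHz > fs/2 = 21.25 MHz, folds to fs − 23.4 MHz = 19.1 MHz.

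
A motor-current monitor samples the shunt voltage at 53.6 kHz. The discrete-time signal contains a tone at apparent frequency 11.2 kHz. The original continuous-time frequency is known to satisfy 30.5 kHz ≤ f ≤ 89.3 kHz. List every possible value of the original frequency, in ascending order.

Frequencies that alias to 11.2 kHz are k·fs ± 11.2 kHz for integer k ≥ 0.
k=0: 11.2 kHz.
k=1: 42.4 kHz, 64.8 kHz.
k=2: 96 kHz, 118.4 kHz.
Within [30.5 kHz, 89.3 kHz]: 42.4 kHz, 64.8 kHz.

42.4 kHz, 64.8 kHz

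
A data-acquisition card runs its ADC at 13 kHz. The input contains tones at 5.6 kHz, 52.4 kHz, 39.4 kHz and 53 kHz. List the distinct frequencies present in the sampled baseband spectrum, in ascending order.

0.4 kHz, 1 kHz, 5.6 kHz

fs/2 = 6.5 kHz.
5.6 kHz ≤ fs/2 = 6.5 kHz, passes unchanged.
52.4 kHz mod fs = 0.4 kHz.
0.4 kHz ≤ fs/2 = 6.5 kHz, appears at 0.4 kHz.
39.4 kHz mod fs = 0.4 kHz.
0.4 kHz ≤ fs/2 = 6.5 kHz, appears at 0.4 kHz.
53 kHz mod fs = 1 kHz.
1 kHz ≤ fs/2 = 6.5 kHz, appears at 1 kHz.
Distinct values: {0.4 kHz, 1 kHz, 5.6 kHz}.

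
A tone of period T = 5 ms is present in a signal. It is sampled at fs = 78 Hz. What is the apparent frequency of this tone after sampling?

34 Hz

T = 5 ms → f = 1/T = 200 Hz.
200 Hz mod fs = 44 Hz.
44 Hz > fs/2 = 39 Hz, folds to fs − 44 Hz = 34 Hz.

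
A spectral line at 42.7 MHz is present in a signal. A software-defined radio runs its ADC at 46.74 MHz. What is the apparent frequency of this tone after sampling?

42.7 MHz > fs/2 = 23.37 MHz, folds to fs − 42.7 MHz = 4.04 MHz.

4.04 MHz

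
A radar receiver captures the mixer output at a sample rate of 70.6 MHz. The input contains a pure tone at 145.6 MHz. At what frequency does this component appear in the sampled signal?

4.4 MHz

145.6 MHz mod fs = 4.4 MHz.
4.4 MHz ≤ fs/2 = 35.3 MHz, appears at 4.4 MHz.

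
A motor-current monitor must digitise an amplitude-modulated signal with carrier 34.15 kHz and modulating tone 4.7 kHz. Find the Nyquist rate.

AM sidebands sit at fc ± fm = 29.45 kHz and 38.85 kHz.
Highest-frequency component: 38.85 kHz.
Nyquist rate = 2 × 38.85 kHz = 77.7 kHz.

77.7 kHz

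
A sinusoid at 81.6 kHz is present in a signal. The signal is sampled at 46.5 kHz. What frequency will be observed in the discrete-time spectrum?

81.6 kHz mod fs = 35.1 kHz.
35.1 kHz > fs/2 = 23.25 kHz, folds to fs − 35.1 kHz = 11.4 kHz.

11.4 kHz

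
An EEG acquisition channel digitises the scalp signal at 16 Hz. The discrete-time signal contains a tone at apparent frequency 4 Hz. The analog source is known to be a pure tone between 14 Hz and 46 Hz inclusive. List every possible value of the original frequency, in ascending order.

20 Hz, 28 Hz, 36 Hz, 44 Hz

Frequencies that alias to 4 Hz are k·fs ± 4 Hz for integer k ≥ 0.
k=0: 4 Hz.
k=1: 12 Hz, 20 Hz.
k=2: 28 Hz, 36 Hz.
k=3: 44 Hz, 52 Hz.
k=4: 60 Hz, 68 Hz.
Within [14 Hz, 46 Hz]: 20 Hz, 28 Hz, 36 Hz, 44 Hz.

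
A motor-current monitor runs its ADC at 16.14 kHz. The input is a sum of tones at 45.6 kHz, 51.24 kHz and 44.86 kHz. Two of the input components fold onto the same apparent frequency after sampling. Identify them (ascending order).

fs/2 = 8.07 kHz.
45.6 kHz mod fs = 13.32 kHz.
13.32 kHz > fs/2 = 8.07 kHz, folds to fs − 13.32 kHz = 2.82 kHz.
51.24 kHz mod fs = 2.82 kHz.
2.82 kHz ≤ fs/2 = 8.07 kHz, appears at 2.82 kHz.
44.86 kHz mod fs = 12.58 kHz.
12.58 kHz > fs/2 = 8.07 kHz, folds to fs − 12.58 kHz = 3.56 kHz.
45.6 kHz and 51.24 kHz both map to 2.82 kHz.

45.6 kHz, 51.24 kHz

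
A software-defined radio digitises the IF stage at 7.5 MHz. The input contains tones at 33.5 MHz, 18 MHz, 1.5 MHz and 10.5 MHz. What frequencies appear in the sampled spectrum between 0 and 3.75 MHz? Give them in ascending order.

fs/2 = 3.75 MHz.
33.5 MHz mod fs = 3.5 MHz.
3.5 MHz ≤ fs/2 = 3.75 MHz, appears at 3.5 MHz.
18 MHz mod fs = 3 MHz.
3 MHz ≤ fs/2 = 3.75 MHz, appears at 3 MHz.
1.5 MHz ≤ fs/2 = 3.75 MHz, passes unchanged.
10.5 MHz mod fs = 3 MHz.
3 MHz ≤ fs/2 = 3.75 MHz, appears at 3 MHz.
Distinct values: {1.5 MHz, 3 MHz, 3.5 MHz}.

1.5 MHz, 3 MHz, 3.5 MHz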